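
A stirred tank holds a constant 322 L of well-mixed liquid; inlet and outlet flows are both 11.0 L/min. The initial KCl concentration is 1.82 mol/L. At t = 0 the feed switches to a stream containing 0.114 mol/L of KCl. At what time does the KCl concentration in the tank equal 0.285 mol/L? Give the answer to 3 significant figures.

Species balance: V dC/dt = Q(C_in − C) ⇒ τ = V/Q = 29.273 min.
C(t) = C_in + (C₀ − C_in) e^(−t/τ). Set C = 0.285 and solve for t:
e^(−t/τ) = (C − C_in)/(C₀ − C_in) = (0.285 − 0.114)/(1.82 − 0.114) = 0.10023
t = −τ ln(…) = 29.273 × 2.3002 = 67.334 min.

67.3 min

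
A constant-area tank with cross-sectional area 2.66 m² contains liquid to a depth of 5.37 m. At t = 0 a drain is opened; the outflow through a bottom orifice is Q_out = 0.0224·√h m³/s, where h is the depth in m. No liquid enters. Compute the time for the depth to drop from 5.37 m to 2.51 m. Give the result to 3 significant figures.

174 s

A dh/dt = −Q_out = −0.0224 √h.
Separate and integrate: 2(√h − √h₀) = −(0.0224/A) t.
t = 2A(√h₀ − √h)/0.0224 = 2·2.66·(√5.37 − √2.51)/0.0224
  = 5.3200 × (2.3173 − 1.5843) / 0.0224 = 174.09 s.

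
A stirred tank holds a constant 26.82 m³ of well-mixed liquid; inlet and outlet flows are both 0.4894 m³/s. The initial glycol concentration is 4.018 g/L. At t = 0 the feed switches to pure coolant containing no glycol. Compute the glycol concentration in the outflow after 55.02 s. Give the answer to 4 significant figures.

1.472 g/L

Transient balance on the dissolved component: V dC/dt = Q(C_in − C).
So dC/dt = (C_in − C)/τ with τ = V/Q = 26.82/0.4894 = 54.8018 s.
This is linear first-order; C(t) = C_in + (C₀ − C_in) e^(−t/τ).
C(55.02) = 0 + (4.018 − 0)·e^(−55.02/54.8018) = 0 + (4.01800)·0.366418 = 1.47227 g/L.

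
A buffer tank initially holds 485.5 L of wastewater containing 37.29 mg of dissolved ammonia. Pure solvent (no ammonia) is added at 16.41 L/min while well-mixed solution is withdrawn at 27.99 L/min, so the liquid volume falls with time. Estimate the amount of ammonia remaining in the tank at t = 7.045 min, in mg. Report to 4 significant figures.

Total volume: dV/dt = Q_in − Q_out = -11.5800 L/min, so V(t) = 485.5 − 11.5800 t and V(7.045) = 403.919 L.
Solute balance: dm/dt = 0 − Q_out C = −Q_out m/V(t).
dm/m = −Q_out dt/(V₀ − 11.5800 t); integrating gives ln(m/m₀) = −(Q_out/(Q_in−Q_out)) ln(V/V₀).
m = m₀ (V₀/V)^(Q_out/(Q_in−Q_out)) = 37.29 × (485.5/403.919)^(-2.41710) = 23.9044 mg.

23.90 mg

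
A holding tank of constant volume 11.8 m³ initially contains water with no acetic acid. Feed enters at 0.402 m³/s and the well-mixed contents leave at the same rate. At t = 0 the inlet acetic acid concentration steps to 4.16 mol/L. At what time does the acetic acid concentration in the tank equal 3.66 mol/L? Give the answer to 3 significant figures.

62.2 s

Species balance: V dC/dt = Q(C_in − C) ⇒ τ = V/Q = 29.353 s.
C(t) = C_in + (C₀ − C_in) e^(−t/τ). Set C = 3.66 and solve for t:
e^(−t/τ) = (C − C_in)/(C₀ − C_in) = (3.66 − 4.16)/(0 − 4.16) = 0.12019
t = −τ ln(…) = 29.353 × 2.1187 = 62.190 s.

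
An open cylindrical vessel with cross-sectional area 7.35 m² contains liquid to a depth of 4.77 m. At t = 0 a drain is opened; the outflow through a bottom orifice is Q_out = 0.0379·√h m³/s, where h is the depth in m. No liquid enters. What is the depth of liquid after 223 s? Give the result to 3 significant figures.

2.59 m

A dh/dt = −Q_out = −0.0379 √h.
This is separable: 2 d(√h)/dt = −0.0379/A, so √h = √h₀ − (0.0379/(2A)) t.
√h = √4.77 − 0.0379·223/(2·7.35) = 2.1840 − 0.57495 = 1.6091.
h = 1.6091² = 2.5892 m.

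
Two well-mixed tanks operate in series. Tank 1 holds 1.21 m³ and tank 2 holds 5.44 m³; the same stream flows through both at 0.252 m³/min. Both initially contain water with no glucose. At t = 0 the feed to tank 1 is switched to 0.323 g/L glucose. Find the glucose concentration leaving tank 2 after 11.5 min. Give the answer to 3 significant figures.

Each tank obeys Vᵢ dCᵢ/dt = Q(Cᵢ₋₁ − Cᵢ), so τᵢ = Vᵢ/Q.
τ₁ = 1.21/0.252 = 4.8016 min; τ₂ = 5.44/0.252 = 21.587 min.
Solving the cascade with C₁(0)=C₂(0)=0 gives C₂(t) = C_in[1 − (τ₁ e^(−t/τ₁) − τ₂ e^(−t/τ₂))/(τ₁ − τ₂)].
At t = 11.5: e^(−t/τ₁) = 0.091169, e^(−t/τ₂) = 0.58701.
C₂ = 0.323·[1 − (4.8016·0.091169 − 21.587·0.58701)/(-16.786)] = 0.323·0.27116 = 0.087584 g/L.

0.0876 g/L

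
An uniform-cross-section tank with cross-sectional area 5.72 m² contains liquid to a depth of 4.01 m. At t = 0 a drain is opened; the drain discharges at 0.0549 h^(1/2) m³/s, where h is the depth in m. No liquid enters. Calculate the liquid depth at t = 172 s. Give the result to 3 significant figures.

1.39 m

Unsteady balance on liquid volume: A dh/dt = −0.0549 √h.
Separate and integrate: 2(√h − √h₀) = −(0.0549/A) t.
√h = √4.01 − 0.0549·172/(2·5.72) = 2.0025 − 0.82542 = 1.1771.
h = 1.1771² = 1.3855 m.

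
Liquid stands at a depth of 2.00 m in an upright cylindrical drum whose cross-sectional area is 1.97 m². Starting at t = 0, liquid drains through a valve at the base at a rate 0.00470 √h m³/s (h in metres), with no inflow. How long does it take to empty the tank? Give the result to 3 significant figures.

1190 s

With no inflow, A dh/dt = −0.00470 √h.
This is separable: 2 d(√h)/dt = −0.00470/A, so √h = √h₀ − (0.00470/(2A)) t.
Set h = 0: 2√h₀ = (0.00470/A) t_empty ⇒ t_empty = 2A√h₀/0.00470.
t_empty = 2·1.97·√2.00/0.00470 = 3.9400·1.4142/0.00470 = 1185.5 s.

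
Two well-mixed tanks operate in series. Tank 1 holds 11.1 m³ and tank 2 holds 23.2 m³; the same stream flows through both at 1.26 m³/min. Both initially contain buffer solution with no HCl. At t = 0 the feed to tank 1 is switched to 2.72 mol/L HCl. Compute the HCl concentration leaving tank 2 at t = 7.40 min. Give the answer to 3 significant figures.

0.308 mol/L

Species balance on tank i: dCᵢ/dt = (Cᵢ₋₁ − Cᵢ)/τᵢ with τᵢ = Vᵢ/Q.
τ₁ = 11.1/1.26 = 8.8095 min; τ₂ = 23.2/1.26 = 18.413 min.
Solving the cascade with C₁(0)=C₂(0)=0 gives C₂(t) = C_in[1 − (τ₁ e^(−t/τ₁) − τ₂ e^(−t/τ₂))/(τ₁ − τ₂)].
At t = 7.40: e^(−t/τ₁) = 0.43171, e^(−t/τ₂) = 0.66905.
C₂ = 2.72·[1 − (8.8095·0.43171 − 18.413·0.66905)/(-9.6032)] = 2.72·0.11323 = 0.30797 mol/L.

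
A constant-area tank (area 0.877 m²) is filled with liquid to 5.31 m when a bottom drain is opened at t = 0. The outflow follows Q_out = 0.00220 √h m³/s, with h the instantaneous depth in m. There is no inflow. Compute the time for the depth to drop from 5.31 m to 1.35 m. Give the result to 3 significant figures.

911 s

A dh/dt = −Q_out = −0.00220 √h.
Separate and integrate: 2(√h − √h₀) = −(0.00220/A) t.
t = 2A(√h₀ − √h)/0.00220 = 2·0.877·(√5.31 − √1.35)/0.00220
  = 1.7540 × (2.3043 − 1.1619) / 0.00220 = 910.84 s.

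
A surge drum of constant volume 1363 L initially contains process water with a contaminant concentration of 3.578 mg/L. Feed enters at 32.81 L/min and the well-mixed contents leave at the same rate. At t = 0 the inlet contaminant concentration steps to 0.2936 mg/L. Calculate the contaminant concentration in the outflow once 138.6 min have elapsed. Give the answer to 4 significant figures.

Accumulation = in − out for the solute gives V dC/dt = Q(C_in − C).
Time constant τ = V/Q = 1363/32.81 = 41.5422 min.
Integrating: C(t) = C_in + (C₀ − C_in) e^(−t/τ).
C(138.6) = 0.2936 + (3.578 − 0.2936)·e^(−138.6/41.5422) = 0.2936 + (3.28440)·0.0355660 = 0.410413 mg/L.

0.4104 mg/L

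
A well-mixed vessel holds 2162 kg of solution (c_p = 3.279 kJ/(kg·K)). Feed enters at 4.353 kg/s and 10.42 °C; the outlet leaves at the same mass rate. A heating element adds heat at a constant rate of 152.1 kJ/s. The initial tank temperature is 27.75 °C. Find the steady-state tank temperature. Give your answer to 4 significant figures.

Energy balance: M c_p dT/dt = ṁ c_p (T_in − T) + 152.1.
At steady state dT/dt = 0 ⇒ T_ss = T_in + Q̇/(ṁ c_p) = 10.42 + 152.1/(4.353·3.279) = 21.0761 °C.

21.08 °C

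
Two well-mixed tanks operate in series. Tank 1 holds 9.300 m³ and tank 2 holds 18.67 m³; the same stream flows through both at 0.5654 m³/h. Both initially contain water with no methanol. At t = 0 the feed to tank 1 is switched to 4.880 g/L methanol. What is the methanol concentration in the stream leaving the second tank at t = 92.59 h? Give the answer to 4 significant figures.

4.308 g/L

Time constants: τᵢ = Vᵢ/Q for each well-mixed tank.
τ₁ = 9.300/0.5654 = 16.4485 h; τ₂ = 18.67/0.5654 = 33.0209 h.
Solving the cascade with C₁(0)=C₂(0)=0 gives C₂(t) = C_in[1 − (τ₁ e^(−t/τ₁) − τ₂ e^(−t/τ₂))/(τ₁ − τ₂)].
At t = 92.59: e^(−t/τ₁) = 0.00359190, e^(−t/τ₂) = 0.0605683.
C₂ = 4.880·[1 − (16.4485·0.00359190 − 33.0209·0.0605683)/(-16.5723)] = 4.880·0.882881 = 4.30846 g/L.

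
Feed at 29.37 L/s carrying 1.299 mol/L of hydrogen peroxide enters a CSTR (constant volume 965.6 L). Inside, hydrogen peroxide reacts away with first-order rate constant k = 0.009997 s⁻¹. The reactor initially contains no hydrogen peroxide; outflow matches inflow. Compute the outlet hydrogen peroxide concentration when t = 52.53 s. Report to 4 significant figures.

0.8607 mol/L

V dC/dt = Q(C_in − C) − k V C.
This is linear with rate a = Q/V + k = 0.0404133 s⁻¹.
C_ss = Q C_in/(Q + kV) = 0.977668 mol/L; C(t) = C_ss + (C₀ − C_ss) e^(−a t).
C(52.53) = 0.977668 + (-0.977668)·e^(−0.0404133·52.53) = 0.977668 + (-0.977668)·0.119683 = 0.860658 mol/L.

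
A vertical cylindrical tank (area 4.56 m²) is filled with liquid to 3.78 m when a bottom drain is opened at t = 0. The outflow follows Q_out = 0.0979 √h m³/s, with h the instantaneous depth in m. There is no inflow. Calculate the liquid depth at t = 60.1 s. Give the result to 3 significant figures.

1.69 m

A dh/dt = −Q_out = −0.0979 √h.
Separate and integrate: 2(√h − √h₀) = −(0.0979/A) t.
√h = √3.78 − 0.0979·60.1/(2·4.56) = 1.9442 − 0.64515 = 1.2991.
h = 1.2991² = 1.6876 m.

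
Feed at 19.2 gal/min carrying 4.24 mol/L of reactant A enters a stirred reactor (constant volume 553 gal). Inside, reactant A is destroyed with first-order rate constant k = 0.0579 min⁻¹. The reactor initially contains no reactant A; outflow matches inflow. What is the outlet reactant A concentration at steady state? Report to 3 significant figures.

1.59 mol/L

Accumulation = in − out − consumed: V dC/dt = Q C_in − Q C − k V C.
Steady state (dC/dt = 0): C_ss = Q C_in/(Q + kV) = C_in/(1 + kV/Q).
C_ss = 19.2·4.24/(19.2 + 0.0579·553) = 81.408/51.219 = 1.5894 mol/L.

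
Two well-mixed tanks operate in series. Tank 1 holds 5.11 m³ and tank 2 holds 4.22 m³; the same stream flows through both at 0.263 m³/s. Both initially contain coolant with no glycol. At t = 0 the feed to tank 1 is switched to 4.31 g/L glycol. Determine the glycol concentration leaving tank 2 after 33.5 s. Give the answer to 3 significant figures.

Each tank obeys Vᵢ dCᵢ/dt = Q(Cᵢ₋₁ − Cᵢ), so τᵢ = Vᵢ/Q.
τ₁ = 5.11/0.263 = 19.430 s; τ₂ = 4.22/0.263 = 16.046 s.
Solving the cascade with C₁(0)=C₂(0)=0 gives C₂(t) = C_in[1 − (τ₁ e^(−t/τ₁) − τ₂ e^(−t/τ₂))/(τ₁ − τ₂)].
At t = 33.5: e^(−t/τ₁) = 0.17832, e^(−t/τ₂) = 0.12396.
C₂ = 4.31·[1 − (19.430·0.17832 − 16.046·0.12396)/(3.3840)] = 4.31·0.56392 = 2.4305 g/L.

2.43 g/L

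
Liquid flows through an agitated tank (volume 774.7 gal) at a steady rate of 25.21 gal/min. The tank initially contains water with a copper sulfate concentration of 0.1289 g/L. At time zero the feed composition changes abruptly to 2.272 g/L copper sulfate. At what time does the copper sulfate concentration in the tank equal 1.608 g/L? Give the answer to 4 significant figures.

36.01 min

Species balance: V dC/dt = Q(C_in − C) ⇒ τ = V/Q = 30.7299 min.
C(t) = C_in + (C₀ − C_in) e^(−t/τ). Set C = 1.608 and solve for t:
e^(−t/τ) = (C − C_in)/(C₀ − C_in) = (1.608 − 2.272)/(0.1289 − 2.272) = 0.309832
t = −τ ln(…) = 30.7299 × 1.17173 = 36.0070 min.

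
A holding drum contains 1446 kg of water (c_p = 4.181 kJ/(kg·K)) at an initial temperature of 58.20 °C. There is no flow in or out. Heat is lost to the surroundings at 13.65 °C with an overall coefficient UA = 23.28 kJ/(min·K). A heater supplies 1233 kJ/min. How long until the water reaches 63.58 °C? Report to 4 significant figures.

264.9 min

M c_p dT/dt = −UA(T − T_amb) + Q̇.
τ = M c_p/UA = 259.696 min; T_ss = T_amb + Q̇/UA = 13.65 + 1233/23.28 = 66.6139 °C.
T(t) = T_ss + (T₀ − T_ss)e^(−t/τ); set T = 63.58:
t = −τ ln[(T − T_ss)/(T₀ − T_ss)] = −259.696 · ln(0.360583) = 264.898 min.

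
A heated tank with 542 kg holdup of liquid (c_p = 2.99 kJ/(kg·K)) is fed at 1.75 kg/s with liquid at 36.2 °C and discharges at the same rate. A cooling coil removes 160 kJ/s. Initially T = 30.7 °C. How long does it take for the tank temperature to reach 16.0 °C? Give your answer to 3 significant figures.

First-law balance (no shaft work): M c_p dT/dt = ṁ c_p (T_in − T) − 160.
τ = M/ṁ = 309.71 s; T_ss = T_in − Q̇/(ṁ c_p) = 5.6219 °C.
T(t) = T_ss + (T₀ − T_ss) e^(−t/τ). Set T = 16.0:
e^(−t/τ) = (16.0 − 5.6219)/(30.7 − 5.6219) = 0.41383
t = −309.71 · ln(0.41383) = 273.26 s.

273 s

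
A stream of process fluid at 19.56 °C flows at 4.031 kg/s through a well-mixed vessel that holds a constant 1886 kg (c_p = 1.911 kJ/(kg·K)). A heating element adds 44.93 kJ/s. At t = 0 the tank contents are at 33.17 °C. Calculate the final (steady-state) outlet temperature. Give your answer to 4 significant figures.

25.39 °C

Unsteady energy balance on the tank contents: M c_p dT/dt = ṁ c_p (T_in − T) + 44.93.
At steady state dT/dt = 0 ⇒ T_ss = T_in + Q̇/(ṁ c_p) = 19.56 + 44.93/(4.031·1.911) = 25.3926 °C.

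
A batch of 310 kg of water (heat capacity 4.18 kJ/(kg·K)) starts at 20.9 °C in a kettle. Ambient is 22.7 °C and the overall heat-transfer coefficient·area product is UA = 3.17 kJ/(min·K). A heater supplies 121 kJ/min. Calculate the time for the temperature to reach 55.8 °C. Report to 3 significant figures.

844 min

M c_p dT/dt = −UA(T − T_amb) + Q̇.
τ = M c_p/UA = 408.77 min; T_ss = T_amb + Q̇/UA = 22.7 + 121/3.17 = 60.870 °C.
T(t) = T_ss + (T₀ − T_ss)e^(−t/τ); set T = 55.8:
t = −τ ln[(T − T_ss)/(T₀ − T_ss)] = −408.77 · ln(0.12685) = 844.00 min.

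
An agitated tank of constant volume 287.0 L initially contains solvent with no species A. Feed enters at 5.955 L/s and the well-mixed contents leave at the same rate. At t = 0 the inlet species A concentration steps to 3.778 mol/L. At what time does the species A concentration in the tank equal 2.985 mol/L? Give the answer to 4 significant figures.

75.24 s

Species balance: V dC/dt = Q(C_in − C) ⇒ τ = V/Q = 48.1948 s.
C(t) = C_in + (C₀ − C_in) e^(−t/τ). Set C = 2.985 and solve for t:
e^(−t/τ) = (C − C_in)/(C₀ − C_in) = (2.985 − 3.778)/(0 − 3.778) = 0.209899
t = −τ ln(…) = 48.1948 × 1.56113 = 75.2382 s.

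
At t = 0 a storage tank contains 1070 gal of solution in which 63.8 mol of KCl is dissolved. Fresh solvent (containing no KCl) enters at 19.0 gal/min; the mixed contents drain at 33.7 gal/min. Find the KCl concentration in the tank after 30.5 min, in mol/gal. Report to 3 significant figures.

Total volume: dV/dt = Q_in − Q_out = -14.700 gal/min, so V(t) = 1070 − 14.700 t and V(30.5) = 621.65 gal.
Solute balance: dm/dt = 0 − Q_out C = −Q_out m/V(t).
Separate: dm/m = −Q_out dt/V(t) ⇒ ln(m/m₀) = −(Q_out/(Q_in−Q_out)) ln(V/V₀).
m = m₀ (V₀/V)^(Q_out/(Q_in−Q_out)) = 63.8 × (1070/621.65)^(-2.2925) = 18.372 mol.
C = m/V = 18.372/621.65 = 0.029554 mol/gal.

0.0296 mol/gal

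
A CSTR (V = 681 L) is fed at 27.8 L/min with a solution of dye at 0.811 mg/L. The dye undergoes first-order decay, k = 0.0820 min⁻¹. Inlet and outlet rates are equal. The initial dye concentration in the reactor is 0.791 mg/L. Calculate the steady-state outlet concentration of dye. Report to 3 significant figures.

Species balance: V dC/dt = Q C_in − Q C − k V C.
At steady state: 0 = Q C_in − (Q + kV) C_ss, so C_ss = Q C_in/(Q + kV).
C_ss = 27.8·0.811/(27.8 + 0.0820·681) = 22.546/83.642 = 0.26955 mg/L.

0.270 mg/L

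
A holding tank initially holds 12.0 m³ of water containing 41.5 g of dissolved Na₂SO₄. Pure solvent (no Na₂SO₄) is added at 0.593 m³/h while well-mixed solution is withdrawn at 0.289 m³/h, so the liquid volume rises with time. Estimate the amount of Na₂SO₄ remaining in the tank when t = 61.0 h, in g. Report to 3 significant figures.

Total volume: dV/dt = Q_in − Q_out = 0.30400 m³/h, so V(t) = 12.0 + 0.30400 t and V(61.0) = 30.544 m³.
No Na₂SO₄ enters, so dm/dt = −Q_out · (m/V).
dm/m = −Q_out dt/(V₀ + 0.30400 t); integrating gives ln(m/m₀) = −(Q_out/(Q_in−Q_out)) ln(V/V₀).
m = m₀ (V₀/V)^(Q_out/(Q_in−Q_out)) = 41.5 × (12.0/30.544)^(0.95066) = 17.074 g.

17.1 g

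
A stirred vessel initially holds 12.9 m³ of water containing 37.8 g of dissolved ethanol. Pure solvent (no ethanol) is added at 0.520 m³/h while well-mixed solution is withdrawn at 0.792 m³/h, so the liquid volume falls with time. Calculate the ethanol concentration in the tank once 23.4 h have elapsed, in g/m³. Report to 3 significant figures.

0.799 g/m³

Let m(t) be the amount of ethanol. Volume: V(t) = V₀ + (Q_in − Q_out) t = 12.9 − 0.27200 t; V(23.4) = 6.5352 m³.
Species balance (pure solvent in): dm/dt = −Q_out · m/V(t).
dm/m = −Q_out dt/(V₀ − 0.27200 t); integrating gives ln(m/m₀) = −(Q_out/(Q_in−Q_out)) ln(V/V₀).
m = m₀ (V₀/V)^(Q_out/(Q_in−Q_out)) = 37.8 × (12.9/6.5352)^(-2.9118) = 5.2186 g.
C = m/V = 5.2186/6.5352 = 0.79854 g/m³.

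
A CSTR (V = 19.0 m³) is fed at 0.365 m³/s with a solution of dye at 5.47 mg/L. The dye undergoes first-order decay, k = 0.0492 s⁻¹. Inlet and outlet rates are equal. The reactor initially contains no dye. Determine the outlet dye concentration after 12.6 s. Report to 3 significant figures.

Accumulation = in − out − consumed: V dC/dt = Q C_in − Q C − k V C.
This is linear with rate a = Q/V + k = 0.068411 s⁻¹.
C_ss = Q C_in/(Q + kV) = 1.5360 mg/L; C(t) = C_ss + (C₀ − C_ss) e^(−a t).
C(12.6) = 1.5360 + (-1.5360)·e^(−0.068411·12.6) = 1.5360 + (-1.5360)·0.42233 = 0.88733 mg/L.

0.887 mg/L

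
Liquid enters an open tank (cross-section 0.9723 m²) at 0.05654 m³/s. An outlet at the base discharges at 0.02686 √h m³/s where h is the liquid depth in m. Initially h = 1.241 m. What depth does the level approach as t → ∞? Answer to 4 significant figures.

4.431 m

A dh/dt = Q_in − 0.02686 √h. Steady state requires inflow = outflow:
Q_in = 0.02686 √h_ss ⇒ √h_ss = 0.05654/0.02686 = 2.10499.
h_ss = 2.10499² = 4.43098 m. (Since h₀ = 1.241 m < h_ss, the level will rise toward this value.)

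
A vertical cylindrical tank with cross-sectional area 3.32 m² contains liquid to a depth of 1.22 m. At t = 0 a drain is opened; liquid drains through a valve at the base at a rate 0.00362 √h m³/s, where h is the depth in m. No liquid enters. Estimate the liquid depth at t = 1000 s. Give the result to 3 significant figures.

With no inflow, A dh/dt = −0.00362 √h.
This is separable: 2 d(√h)/dt = −0.00362/A, so √h = √h₀ − (0.00362/(2A)) t.
√h = √1.22 − 0.00362·1000/(2·3.32) = 1.1045 − 0.54518 = 0.55936.
h = 0.55936² = 0.31288 m.

0.313 m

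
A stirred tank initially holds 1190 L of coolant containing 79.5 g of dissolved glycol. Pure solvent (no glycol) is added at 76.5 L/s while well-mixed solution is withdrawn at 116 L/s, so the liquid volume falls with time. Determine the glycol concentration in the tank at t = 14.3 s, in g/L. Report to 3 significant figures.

Total volume: dV/dt = Q_in − Q_out = -39.500 L/s, so V(t) = 1190 − 39.500 t and V(14.3) = 625.15 L.
Solute balance: dm/dt = 0 − Q_out C = −Q_out m/V(t).
dm/m = −Q_out dt/(V₀ − 39.500 t); integrating gives ln(m/m₀) = −(Q_out/(Q_in−Q_out)) ln(V/V₀).
m = m₀ (V₀/V)^(Q_out/(Q_in−Q_out)) = 79.5 × (1190/625.15)^(-2.9367) = 12.005 g.
C = m/V = 12.005/625.15 = 0.019204 g/L.

0.0192 g/L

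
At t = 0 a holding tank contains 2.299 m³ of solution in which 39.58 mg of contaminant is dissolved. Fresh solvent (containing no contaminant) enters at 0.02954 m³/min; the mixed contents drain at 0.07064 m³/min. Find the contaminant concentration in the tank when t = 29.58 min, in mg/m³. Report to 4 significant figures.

Total volume: dV/dt = Q_in − Q_out = -0.0411000 m³/min, so V(t) = 2.299 − 0.0411000 t and V(29.58) = 1.08326 m³.
Solute balance: dm/dt = 0 − Q_out C = −Q_out m/V(t).
dm/m = −Q_out dt/(V₀ − 0.0411000 t); integrating gives ln(m/m₀) = −(Q_out/(Q_in−Q_out)) ln(V/V₀).
m = m₀ (V₀/V)^(Q_out/(Q_in−Q_out)) = 39.58 × (2.299/1.08326)^(-1.71873) = 10.8589 mg.
C = m/V = 10.8589/1.08326 = 10.0242 mg/m³.

10.02 mg/m³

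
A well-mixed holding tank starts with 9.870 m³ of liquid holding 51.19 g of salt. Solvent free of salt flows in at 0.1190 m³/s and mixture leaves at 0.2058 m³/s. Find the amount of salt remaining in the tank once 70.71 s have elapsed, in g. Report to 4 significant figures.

Let m(t) be the amount of salt. Volume: V(t) = V₀ + (Q_in − Q_out) t = 9.870 − 0.0868000 t; V(70.71) = 3.73237 m³.
Solute balance: dm/dt = 0 − Q_out C = −Q_out m/V(t).
Separate: dm/m = −Q_out dt/V(t) ⇒ ln(m/m₀) = −(Q_out/(Q_in−Q_out)) ln(V/V₀).
m = m₀ (V₀/V)^(Q_out/(Q_in−Q_out)) = 51.19 × (9.870/3.73237)^(-2.37097) = 5.10328 g.

5.103 g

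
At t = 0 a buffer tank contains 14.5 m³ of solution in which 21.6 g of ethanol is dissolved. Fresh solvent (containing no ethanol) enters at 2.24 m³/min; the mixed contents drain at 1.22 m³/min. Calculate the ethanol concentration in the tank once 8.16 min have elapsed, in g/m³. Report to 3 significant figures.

0.550 g/m³

Let m(t) be the amount of ethanol. Volume: V(t) = V₀ + (Q_in − Q_out) t = 14.5 + 1.0200 t; V(8.16) = 22.823 m³.
Species balance (pure solvent in): dm/dt = −Q_out · m/V(t).
dm/m = −Q_out dt/(V₀ + 1.0200 t); integrating gives ln(m/m₀) = −(Q_out/(Q_in−Q_out)) ln(V/V₀).
m = m₀ (V₀/V)^(Q_out/(Q_in−Q_out)) = 21.6 × (14.5/22.823)^(1.1961) = 12.555 g.
C = m/V = 12.555/22.823 = 0.55010 g/m³.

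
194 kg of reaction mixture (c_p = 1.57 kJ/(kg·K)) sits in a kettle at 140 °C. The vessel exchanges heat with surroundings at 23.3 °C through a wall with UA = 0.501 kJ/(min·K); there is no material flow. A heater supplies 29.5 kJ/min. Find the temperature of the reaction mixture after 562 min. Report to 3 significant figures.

M c_p dT/dt = −UA(T − T_amb) + Q̇.
dT/dt = (T_ss − T)/τ with T_ss = T_amb + Q̇/UA = 23.3 + 29.5/0.501 = 82.182 °C, τ = M c_p/UA = 194·1.57/0.501 = 607.94 min.
Integrating: T(t) = T_ss + (T₀ − T_ss) e^(−t/τ).
T(562) = 82.182 + (57.818)·0.39676 = 105.12 °C.

105 °C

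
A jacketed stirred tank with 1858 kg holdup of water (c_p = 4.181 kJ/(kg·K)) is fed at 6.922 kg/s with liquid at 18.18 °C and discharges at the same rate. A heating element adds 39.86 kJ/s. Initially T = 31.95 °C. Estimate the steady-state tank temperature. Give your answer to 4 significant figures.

M c_p dT/dt = ṁ c_p (T_in − T) + Q̇.
At steady state dT/dt = 0 ⇒ T_ss = T_in + Q̇/(ṁ c_p) = 18.18 + 39.86/(6.922·4.181) = 19.5573 °C.

19.56 °C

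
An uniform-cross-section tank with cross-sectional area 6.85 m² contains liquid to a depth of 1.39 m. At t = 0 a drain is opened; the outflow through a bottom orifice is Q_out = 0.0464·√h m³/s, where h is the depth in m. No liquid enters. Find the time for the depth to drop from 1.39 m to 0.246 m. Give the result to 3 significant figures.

202 s

Volume balance on the tank: A dh/dt = −0.0464 √h.
Separate and integrate: 2(√h − √h₀) = −(0.0464/A) t.
t = 2A(√h₀ − √h)/0.0464 = 2·6.85·(√1.39 − √0.246)/0.0464
  = 13.700 × (1.1790 − 0.49598) / 0.0464 = 201.66 s.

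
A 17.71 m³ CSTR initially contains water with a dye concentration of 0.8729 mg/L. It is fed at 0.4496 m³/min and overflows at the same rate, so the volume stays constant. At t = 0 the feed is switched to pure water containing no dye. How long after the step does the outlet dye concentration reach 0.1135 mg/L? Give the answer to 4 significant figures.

Species balance: V dC/dt = Q(C_in − C) ⇒ τ = V/Q = 39.3906 min.
C(t) = C_in + (C₀ − C_in) e^(−t/τ). Set C = 0.1135 and solve for t:
e^(−t/τ) = (C − C_in)/(C₀ − C_in) = (0.1135 − 0)/(0.8729 − 0) = 0.130026
t = −τ ln(…) = 39.3906 × 2.04002 = 80.3575 min.

80.36 min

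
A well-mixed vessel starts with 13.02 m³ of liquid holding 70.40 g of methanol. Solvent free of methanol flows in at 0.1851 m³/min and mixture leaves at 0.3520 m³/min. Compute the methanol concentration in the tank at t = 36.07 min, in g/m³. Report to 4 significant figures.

Let m(t) be the amount of methanol. Volume: V(t) = V₀ + (Q_in − Q_out) t = 13.02 − 0.166900 t; V(36.07) = 6.99992 m³.
Solute balance: dm/dt = 0 − Q_out C = −Q_out m/V(t).
Separate: dm/m = −Q_out dt/V(t) ⇒ ln(m/m₀) = −(Q_out/(Q_in−Q_out)) ln(V/V₀).
m = m₀ (V₀/V)^(Q_out/(Q_in−Q_out)) = 70.40 × (13.02/6.99992)^(-2.10905) = 19.0172 g.
C = m/V = 19.0172/6.99992 = 2.71677 g/m³.

2.717 g/m³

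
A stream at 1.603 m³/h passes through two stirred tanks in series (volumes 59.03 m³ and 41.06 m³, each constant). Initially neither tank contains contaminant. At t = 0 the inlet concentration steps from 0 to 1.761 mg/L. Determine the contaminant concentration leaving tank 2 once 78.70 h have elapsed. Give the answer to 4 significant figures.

1.265 mg/L

Time constants: τᵢ = Vᵢ/Q for each well-mixed tank.
τ₁ = 59.03/1.603 = 36.8247 h; τ₂ = 41.06/1.603 = 25.6145 h.
Tank 1: C₁ = C_in(1 − e^(−t/τ₁)). Tank 2 (τ₁ ≠ τ₂): C₂ = C_in[1 − (τ₁ e^(−t/τ₁) − τ₂ e^(−t/τ₂))/(τ₁ − τ₂)].
At t = 78.70: e^(−t/τ₁) = 0.117990, e^(−t/τ₂) = 0.0463061.
C₂ = 1.761·[1 − (36.8247·0.117990 − 25.6145·0.0463061)/(11.2102)] = 1.761·0.718217 = 1.26478 mg/L.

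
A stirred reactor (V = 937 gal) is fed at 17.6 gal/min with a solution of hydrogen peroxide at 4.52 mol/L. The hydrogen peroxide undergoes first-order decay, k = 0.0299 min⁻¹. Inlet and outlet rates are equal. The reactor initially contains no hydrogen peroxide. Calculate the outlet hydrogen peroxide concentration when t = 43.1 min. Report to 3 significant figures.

1.53 mol/L

Accumulation = in − out − consumed: V dC/dt = Q C_in − Q C − k V C.
dC/dt = (Q/V) C_in − (Q/V + k) C; effective rate a = Q/V + k = 0.018783 + 0.0299 = 0.048683 min⁻¹.
C_ss = Q C_in/(Q + kV) = 1.7439 mol/L; C(t) = C_ss + (C₀ − C_ss) e^(−a t).
C(43.1) = 1.7439 + (-1.7439)·e^(−0.048683·43.1) = 1.7439 + (-1.7439)·0.12267 = 1.5300 mol/L.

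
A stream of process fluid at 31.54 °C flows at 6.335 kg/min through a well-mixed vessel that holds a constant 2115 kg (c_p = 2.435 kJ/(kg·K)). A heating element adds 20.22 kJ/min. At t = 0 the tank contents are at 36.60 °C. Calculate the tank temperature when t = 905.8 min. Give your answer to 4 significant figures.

Unsteady energy balance on the tank contents: M c_p dT/dt = ṁ c_p (T_in − T) + 20.22.
τ = M/ṁ = 333.860 min; T_ss = T_in + Q̇/(ṁ c_p) = 31.54 + 20.22/(6.335·2.435) = 32.8508 °C.
Integrating: T(t) = T_ss + (T₀ − T_ss) e^(−t/τ).
T(905.8) = 32.8508 + (3.74920)·e^(−905.8/333.860) = 32.8508 + (3.74920)·0.0663297 = 33.0995 °C.

33.10 °C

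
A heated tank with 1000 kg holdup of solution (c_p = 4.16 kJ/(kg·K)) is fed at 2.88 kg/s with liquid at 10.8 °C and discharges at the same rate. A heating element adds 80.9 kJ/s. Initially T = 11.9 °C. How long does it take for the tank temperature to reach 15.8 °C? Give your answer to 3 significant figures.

407 s

M c_p dT/dt = ṁ c_p (T_in − T) + Q̇.
τ = M/ṁ = 347.22 s; T_ss = T_in + Q̇/(ṁ c_p) = 17.552 °C.
T(t) = T_ss + (T₀ − T_ss) e^(−t/τ). Set T = 15.8:
e^(−t/τ) = (15.8 − 17.552)/(11.9 − 17.552) = 0.31004
t = −347.22 · ln(0.31004) = 406.62 s.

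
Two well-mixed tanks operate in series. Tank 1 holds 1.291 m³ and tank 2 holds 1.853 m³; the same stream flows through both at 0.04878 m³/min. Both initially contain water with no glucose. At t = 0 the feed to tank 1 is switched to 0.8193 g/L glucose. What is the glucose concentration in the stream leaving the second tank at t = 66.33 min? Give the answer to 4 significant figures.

Time constants: τᵢ = Vᵢ/Q for each well-mixed tank.
τ₁ = 1.291/0.04878 = 26.4658 min; τ₂ = 1.853/0.04878 = 37.9869 min.
Tank 1: C₁ = C_in(1 − e^(−t/τ₁)). Tank 2 (τ₁ ≠ τ₂): C₂ = C_in[1 − (τ₁ e^(−t/τ₁) − τ₂ e^(−t/τ₂))/(τ₁ − τ₂)].
At t = 66.33: e^(−t/τ₁) = 0.0815730, e^(−t/τ₂) = 0.174448.
C₂ = 0.8193·[1 − (26.4658·0.0815730 − 37.9869·0.174448)/(-11.5211)] = 0.8193·0.612204 = 0.501579 g/L.

0.5016 g/L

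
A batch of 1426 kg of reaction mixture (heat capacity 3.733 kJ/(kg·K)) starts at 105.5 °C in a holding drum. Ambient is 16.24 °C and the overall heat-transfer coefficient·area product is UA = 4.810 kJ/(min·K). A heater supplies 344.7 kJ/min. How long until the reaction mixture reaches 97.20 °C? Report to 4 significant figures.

706.1 min

Unsteady energy balance on the tank contents: M c_p dT/dt = −UA(T − T_amb) + Q̇.
τ = M c_p/UA = 1106.71 min; T_ss = T_amb + Q̇/UA = 16.24 + 344.7/4.810 = 87.9032 °C.
T(t) = T_ss + (T₀ − T_ss)e^(−t/τ); set T = 97.20:
t = −τ ln[(T − T_ss)/(T₀ − T_ss)] = −1106.71 · ln(0.528323) = 706.131 min.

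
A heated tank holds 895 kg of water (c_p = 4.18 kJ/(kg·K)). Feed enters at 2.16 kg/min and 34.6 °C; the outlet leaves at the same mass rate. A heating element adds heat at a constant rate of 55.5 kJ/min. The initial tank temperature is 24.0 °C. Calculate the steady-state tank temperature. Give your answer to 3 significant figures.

Unsteady energy balance on the tank contents: M c_p dT/dt = ṁ c_p (T_in − T) + 55.5.
At steady state dT/dt = 0 ⇒ T_ss = T_in + Q̇/(ṁ c_p) = 34.6 + 55.5/(2.16·4.18) = 40.747 °C.

40.7 °C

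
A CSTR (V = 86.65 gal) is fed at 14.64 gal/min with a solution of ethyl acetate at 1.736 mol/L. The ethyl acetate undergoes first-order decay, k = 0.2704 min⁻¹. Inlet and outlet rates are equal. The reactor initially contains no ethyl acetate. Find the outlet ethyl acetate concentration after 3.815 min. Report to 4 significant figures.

0.5427 mol/L

V dC/dt = Q(C_in − C) − k V C.
This is linear with rate a = Q/V + k = 0.439356 min⁻¹.
C_ss = Q C_in/(Q + kV) = 0.667584 mol/L; C(t) = C_ss + (C₀ − C_ss) e^(−a t).
C(3.815) = 0.667584 + (-0.667584)·e^(−0.439356·3.815) = 0.667584 + (-0.667584)·0.187094 = 0.542683 mol/L.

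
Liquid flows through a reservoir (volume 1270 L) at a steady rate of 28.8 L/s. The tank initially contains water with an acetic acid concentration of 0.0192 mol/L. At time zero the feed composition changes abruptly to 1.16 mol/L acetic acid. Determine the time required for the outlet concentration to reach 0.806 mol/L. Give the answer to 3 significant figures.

51.6 s

Mass balance on the solute (V constant): V dC/dt = Q(C_in − C), so τ = V/Q = 44.097 s.
C(t) = C_in + (C₀ − C_in) e^(−t/τ). Set C = 0.806 and solve for t:
e^(−t/τ) = (C − C_in)/(C₀ − C_in) = (0.806 − 1.16)/(0.0192 − 1.16) = 0.31031
t = −τ ln(…) = 44.097 × 1.1702 = 51.602 s.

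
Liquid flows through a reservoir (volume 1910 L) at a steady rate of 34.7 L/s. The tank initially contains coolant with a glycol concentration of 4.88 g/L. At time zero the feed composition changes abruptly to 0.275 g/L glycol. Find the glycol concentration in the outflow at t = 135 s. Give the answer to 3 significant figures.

0.671 g/L

Transient balance on the dissolved component: V dC/dt = Q(C_in − C).
So dC/dt = (C_in − C)/τ with τ = V/Q = 1910/34.7 = 55.043 s.
This is linear first-order; C(t) = C_in + (C₀ − C_in) e^(−t/τ).
C(135) = 0.275 + (4.88 − 0.275)·e^(−135/55.043) = 0.275 + (4.6050)·0.086068 = 0.67134 g/L.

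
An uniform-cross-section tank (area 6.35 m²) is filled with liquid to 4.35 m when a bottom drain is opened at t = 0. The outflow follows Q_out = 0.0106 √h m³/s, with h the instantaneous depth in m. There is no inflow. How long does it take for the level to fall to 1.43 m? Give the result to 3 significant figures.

1070 s

A dh/dt = −Q_out = −0.0106 √h.
This is separable: 2 d(√h)/dt = −0.0106/A, so √h = √h₀ − (0.0106/(2A)) t.
t = 2A(√h₀ − √h)/0.0106 = 2·6.35·(√4.35 − √1.43)/0.0106
  = 12.700 × (2.0857 − 1.1958) / 0.0106 = 1066.1 s.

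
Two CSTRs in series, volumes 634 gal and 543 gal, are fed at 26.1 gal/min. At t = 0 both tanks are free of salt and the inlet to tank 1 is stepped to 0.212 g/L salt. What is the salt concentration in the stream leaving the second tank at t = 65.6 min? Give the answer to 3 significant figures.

0.167 g/L

Species balance on tank i: dCᵢ/dt = (Cᵢ₋₁ − Cᵢ)/τᵢ with τᵢ = Vᵢ/Q.
τ₁ = 634/26.1 = 24.291 min; τ₂ = 543/26.1 = 20.805 min.
Tank 1: C₁ = C_in(1 − e^(−t/τ₁)). Tank 2 (τ₁ ≠ τ₂): C₂ = C_in[1 − (τ₁ e^(−t/τ₁) − τ₂ e^(−t/τ₂))/(τ₁ − τ₂)].
At t = 65.6: e^(−t/τ₁) = 0.067167, e^(−t/τ₂) = 0.042717.
C₂ = 0.212·[1 − (24.291·0.067167 − 20.805·0.042717)/(3.4866)] = 0.212·0.78694 = 0.16683 g/L.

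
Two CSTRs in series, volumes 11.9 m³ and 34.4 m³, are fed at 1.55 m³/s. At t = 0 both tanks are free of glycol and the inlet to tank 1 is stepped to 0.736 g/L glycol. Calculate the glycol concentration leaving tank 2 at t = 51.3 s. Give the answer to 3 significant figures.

0.625 g/L

Each tank obeys Vᵢ dCᵢ/dt = Q(Cᵢ₋₁ − Cᵢ), so τᵢ = Vᵢ/Q.
τ₁ = 11.9/1.55 = 7.6774 s; τ₂ = 34.4/1.55 = 22.194 s.
Solving the cascade with C₁(0)=C₂(0)=0 gives C₂(t) = C_in[1 − (τ₁ e^(−t/τ₁) − τ₂ e^(−t/τ₂))/(τ₁ − τ₂)].
At t = 51.3: e^(−t/τ₁) = 0.0012534, e^(−t/τ₂) = 0.099114.
C₂ = 0.736·[1 − (7.6774·0.0012534 − 22.194·0.099114)/(-14.516)] = 0.736·0.84913 = 0.62496 g/L.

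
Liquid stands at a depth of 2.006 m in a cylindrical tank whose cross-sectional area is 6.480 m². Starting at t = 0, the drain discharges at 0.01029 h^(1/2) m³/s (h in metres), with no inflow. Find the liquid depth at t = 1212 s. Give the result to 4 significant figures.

0.2061 m

Unsteady balance on liquid volume: A dh/dt = −0.01029 √h.
This is separable: 2 d(√h)/dt = −0.01029/A, so √h = √h₀ − (0.01029/(2A)) t.
√h = √2.006 − 0.01029·1212/(2·6.480) = 1.41633 − 0.962306 = 0.454028.
h = 0.454028² = 0.206141 m.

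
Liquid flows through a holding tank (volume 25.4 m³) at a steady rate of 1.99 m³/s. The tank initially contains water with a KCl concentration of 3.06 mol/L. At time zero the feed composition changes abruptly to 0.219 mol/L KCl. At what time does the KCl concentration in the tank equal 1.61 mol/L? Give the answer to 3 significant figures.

Transient balance on the dissolved component: V dC/dt = Q(C_in − C), so τ = V/Q = 12.764 s.
C(t) = C_in + (C₀ − C_in) e^(−t/τ). Set C = 1.61 and solve for t:
e^(−t/τ) = (C − C_in)/(C₀ − C_in) = (1.61 − 0.219)/(3.06 − 0.219) = 0.48962
t = −τ ln(…) = 12.764 × 0.71413 = 9.1151 s.

9.12 s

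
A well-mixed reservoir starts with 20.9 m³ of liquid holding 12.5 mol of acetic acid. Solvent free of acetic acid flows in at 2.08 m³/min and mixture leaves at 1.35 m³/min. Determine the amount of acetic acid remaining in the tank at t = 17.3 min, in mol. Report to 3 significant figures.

5.22 mol

Let m(t) be the amount of acetic acid. Volume: V(t) = V₀ + (Q_in − Q_out) t = 20.9 + 0.73000 t; V(17.3) = 33.529 m³.
No acetic acid enters, so dm/dt = −Q_out · (m/V).
dm/m = −Q_out dt/(V₀ + 0.73000 t); integrating gives ln(m/m₀) = −(Q_out/(Q_in−Q_out)) ln(V/V₀).
m = m₀ (V₀/V)^(Q_out/(Q_in−Q_out)) = 12.5 × (20.9/33.529)^(1.8493) = 5.2155 mol.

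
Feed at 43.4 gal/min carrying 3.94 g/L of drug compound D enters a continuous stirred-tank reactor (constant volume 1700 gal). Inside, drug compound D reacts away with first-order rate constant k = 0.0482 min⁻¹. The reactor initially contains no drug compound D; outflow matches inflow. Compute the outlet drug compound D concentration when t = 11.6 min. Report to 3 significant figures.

V dC/dt = Q(C_in − C) − k V C.
dC/dt = (Q/V) C_in − (Q/V + k) C; effective rate a = Q/V + k = 0.025529 + 0.0482 = 0.073729 min⁻¹.
C_ss = Q C_in/(Q + kV) = 1.3643 g/L; C(t) = C_ss + (C₀ − C_ss) e^(−a t).
C(11.6) = 1.3643 + (-1.3643)·e^(−0.073729·11.6) = 1.3643 + (-1.3643)·0.42517 = 0.78421 g/L.

0.784 g/L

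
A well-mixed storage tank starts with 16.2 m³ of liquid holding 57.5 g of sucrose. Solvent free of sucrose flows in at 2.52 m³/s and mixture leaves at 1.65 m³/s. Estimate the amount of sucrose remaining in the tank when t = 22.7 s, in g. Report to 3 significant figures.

Total volume: dV/dt = Q_in − Q_out = 0.87000 m³/s, so V(t) = 16.2 + 0.87000 t and V(22.7) = 35.949 m³.
No sucrose enters, so dm/dt = −Q_out · (m/V).
Separate: dm/m = −Q_out dt/V(t) ⇒ ln(m/m₀) = −(Q_out/(Q_in−Q_out)) ln(V/V₀).
m = m₀ (V₀/V)^(Q_out/(Q_in−Q_out)) = 57.5 × (16.2/35.949)^(1.8966) = 12.680 g.

12.7 g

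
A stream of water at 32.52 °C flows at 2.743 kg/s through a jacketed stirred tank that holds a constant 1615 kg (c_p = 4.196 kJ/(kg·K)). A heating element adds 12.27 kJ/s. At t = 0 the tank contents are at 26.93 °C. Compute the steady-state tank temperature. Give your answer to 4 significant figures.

First-law balance (no shaft work): M c_p dT/dt = ṁ c_p (T_in − T) + 12.27.
At steady state dT/dt = 0 ⇒ T_ss = T_in + Q̇/(ṁ c_p) = 32.52 + 12.27/(2.743·4.196) = 33.5861 °C.

33.59 °C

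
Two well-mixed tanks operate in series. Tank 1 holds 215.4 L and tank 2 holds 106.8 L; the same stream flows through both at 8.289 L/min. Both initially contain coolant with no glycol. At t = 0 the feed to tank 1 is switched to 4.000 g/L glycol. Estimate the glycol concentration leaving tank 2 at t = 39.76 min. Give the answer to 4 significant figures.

Each tank obeys Vᵢ dCᵢ/dt = Q(Cᵢ₋₁ − Cᵢ), so τᵢ = Vᵢ/Q.
τ₁ = 215.4/8.289 = 25.9862 min; τ₂ = 106.8/8.289 = 12.8845 min.
Tank 1: C₁ = C_in(1 − e^(−t/τ₁)). Tank 2 (τ₁ ≠ τ₂): C₂ = C_in[1 − (τ₁ e^(−t/τ₁) − τ₂ e^(−t/τ₂))/(τ₁ − τ₂)].
At t = 39.76: e^(−t/τ₁) = 0.216527, e^(−t/τ₂) = 0.0456904.
C₂ = 4.000·[1 − (25.9862·0.216527 − 12.8845·0.0456904)/(13.1017)] = 4.000·0.615468 = 2.46187 g/L.

2.462 g/L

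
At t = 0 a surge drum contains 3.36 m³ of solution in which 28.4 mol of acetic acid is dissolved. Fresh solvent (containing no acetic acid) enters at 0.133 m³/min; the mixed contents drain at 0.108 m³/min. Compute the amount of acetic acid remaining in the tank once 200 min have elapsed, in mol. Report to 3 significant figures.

0.554 mol

Total volume: dV/dt = Q_in − Q_out = 0.025000 m³/min, so V(t) = 3.36 + 0.025000 t and V(200) = 8.3600 m³.
Species balance (pure solvent in): dm/dt = −Q_out · m/V(t).
dm/m = −Q_out dt/(V₀ + 0.025000 t); integrating gives ln(m/m₀) = −(Q_out/(Q_in−Q_out)) ln(V/V₀).
m = m₀ (V₀/V)^(Q_out/(Q_in−Q_out)) = 28.4 × (3.36/8.3600)^(4.3200) = 0.55357 mol.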